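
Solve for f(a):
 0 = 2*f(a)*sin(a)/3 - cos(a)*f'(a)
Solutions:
 f(a) = C1/cos(a)^(2/3)


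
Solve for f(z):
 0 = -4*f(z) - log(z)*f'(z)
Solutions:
 f(z) = C1*exp(-4*li(z))


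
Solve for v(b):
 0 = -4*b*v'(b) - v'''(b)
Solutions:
 v(b) = C1 + Integral(C2*airyai(-2^(2/3)*b) + C3*airybi(-2^(2/3)*b), b)


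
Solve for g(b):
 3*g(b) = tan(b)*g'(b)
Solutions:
 g(b) = C1*sin(b)^3


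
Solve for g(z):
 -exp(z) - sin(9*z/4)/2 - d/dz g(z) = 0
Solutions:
 g(z) = C1 - exp(z) + 2*cos(9*z/4)/9


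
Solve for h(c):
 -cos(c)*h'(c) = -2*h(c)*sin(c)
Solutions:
 h(c) = C1/cos(c)^2


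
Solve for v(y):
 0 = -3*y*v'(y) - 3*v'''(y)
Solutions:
 v(y) = C1 + Integral(C2*airyai(-y) + C3*airybi(-y), y)


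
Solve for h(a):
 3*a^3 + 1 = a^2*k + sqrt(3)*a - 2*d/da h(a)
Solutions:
 h(a) = C1 - 3*a^4/8 + a^3*k/6 + sqrt(3)*a^2/4 - a/2


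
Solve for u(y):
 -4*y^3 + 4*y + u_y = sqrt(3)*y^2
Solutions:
 u(y) = C1 + y^4 + sqrt(3)*y^3/3 - 2*y^2


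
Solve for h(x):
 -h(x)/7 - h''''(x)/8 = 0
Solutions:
 h(x) = (C1*sin(2^(1/4)*7^(3/4)*x/7) + C2*cos(2^(1/4)*7^(3/4)*x/7))*exp(-2^(1/4)*7^(3/4)*x/7) + (C3*sin(2^(1/4)*7^(3/4)*x/7) + C4*cos(2^(1/4)*7^(3/4)*x/7))*exp(2^(1/4)*7^(3/4)*x/7)


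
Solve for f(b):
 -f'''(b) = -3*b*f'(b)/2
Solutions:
 f(b) = C1 + Integral(C2*airyai(2^(2/3)*3^(1/3)*b/2) + C3*airybi(2^(2/3)*3^(1/3)*b/2), b)


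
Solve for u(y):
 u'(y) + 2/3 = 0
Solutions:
 u(y) = C1 - 2*y/3


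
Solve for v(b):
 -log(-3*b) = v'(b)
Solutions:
 v(b) = C1 - b*log(-b) + b*(1 - log(3))


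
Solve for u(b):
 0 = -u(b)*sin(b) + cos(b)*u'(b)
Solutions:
 u(b) = C1/cos(b)


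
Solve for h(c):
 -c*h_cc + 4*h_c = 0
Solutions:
 h(c) = C1 + C2*c^5


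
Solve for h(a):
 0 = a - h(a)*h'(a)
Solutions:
 h(a) = -sqrt(C1 + a^2)
 h(a) = sqrt(C1 + a^2)


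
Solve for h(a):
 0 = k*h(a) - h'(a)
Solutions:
 h(a) = C1*exp(a*k)


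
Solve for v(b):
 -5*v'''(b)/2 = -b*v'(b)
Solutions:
 v(b) = C1 + Integral(C2*airyai(2^(1/3)*5^(2/3)*b/5) + C3*airybi(2^(1/3)*5^(2/3)*b/5), b)


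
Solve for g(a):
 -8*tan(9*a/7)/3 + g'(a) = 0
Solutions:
 g(a) = C1 - 56*log(cos(9*a/7))/27


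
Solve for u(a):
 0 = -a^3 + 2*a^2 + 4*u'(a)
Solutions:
 u(a) = C1 + a^4/16 - a^3/6


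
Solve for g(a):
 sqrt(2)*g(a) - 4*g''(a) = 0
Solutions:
 g(a) = C1*exp(-2^(1/4)*a/2) + C2*exp(2^(1/4)*a/2)


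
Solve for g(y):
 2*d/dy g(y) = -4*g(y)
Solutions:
 g(y) = C1*exp(-2*y)


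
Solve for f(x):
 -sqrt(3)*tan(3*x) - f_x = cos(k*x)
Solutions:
 f(x) = C1 - Piecewise((sin(k*x)/k, Ne(k, 0)), (x, True)) + sqrt(3)*log(cos(3*x))/3


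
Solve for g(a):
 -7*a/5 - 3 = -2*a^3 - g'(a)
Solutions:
 g(a) = C1 - a^4/2 + 7*a^2/10 + 3*a


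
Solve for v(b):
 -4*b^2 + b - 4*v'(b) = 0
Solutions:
 v(b) = C1 - b^3/3 + b^2/8


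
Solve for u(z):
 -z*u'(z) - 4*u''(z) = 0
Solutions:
 u(z) = C1 + C2*erf(sqrt(2)*z/4)


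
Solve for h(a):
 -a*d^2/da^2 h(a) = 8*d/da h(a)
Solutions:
 h(a) = C1 + C2/a^7


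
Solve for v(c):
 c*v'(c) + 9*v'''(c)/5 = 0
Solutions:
 v(c) = C1 + Integral(C2*airyai(-15^(1/3)*c/3) + C3*airybi(-15^(1/3)*c/3), c)


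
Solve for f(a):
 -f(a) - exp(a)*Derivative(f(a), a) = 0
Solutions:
 f(a) = C1*exp(exp(-a))


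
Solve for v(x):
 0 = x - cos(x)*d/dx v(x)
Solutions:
 v(x) = C1 + Integral(x/cos(x), x)


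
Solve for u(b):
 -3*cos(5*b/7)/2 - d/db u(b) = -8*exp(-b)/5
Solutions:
 u(b) = C1 - 21*sin(5*b/7)/10 - 8*exp(-b)/5


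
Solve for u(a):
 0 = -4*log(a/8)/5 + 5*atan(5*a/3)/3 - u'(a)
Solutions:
 u(a) = C1 - 4*a*log(a)/5 + 5*a*atan(5*a/3)/3 + 4*a/5 + 12*a*log(2)/5 - log(25*a^2 + 9)/2


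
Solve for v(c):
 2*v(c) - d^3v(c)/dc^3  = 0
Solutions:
 v(c) = C3*exp(2^(1/3)*c) + (C1*sin(2^(1/3)*sqrt(3)*c/2) + C2*cos(2^(1/3)*sqrt(3)*c/2))*exp(-2^(1/3)*c/2)


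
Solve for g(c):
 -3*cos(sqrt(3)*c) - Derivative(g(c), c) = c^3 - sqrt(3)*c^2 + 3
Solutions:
 g(c) = C1 - c^4/4 + sqrt(3)*c^3/3 - 3*c - sqrt(3)*sin(sqrt(3)*c)


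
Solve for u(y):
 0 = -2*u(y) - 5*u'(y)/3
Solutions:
 u(y) = C1*exp(-6*y/5)


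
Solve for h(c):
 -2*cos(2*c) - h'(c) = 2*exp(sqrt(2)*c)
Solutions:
 h(c) = C1 - sqrt(2)*exp(sqrt(2)*c) - sin(2*c)


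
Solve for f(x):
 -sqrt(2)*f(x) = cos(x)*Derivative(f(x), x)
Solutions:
 f(x) = C1*(sin(x) - 1)^(sqrt(2)/2)/(sin(x) + 1)^(sqrt(2)/2)


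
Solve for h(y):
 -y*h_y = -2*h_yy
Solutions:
 h(y) = C1 + C2*erfi(y/2)


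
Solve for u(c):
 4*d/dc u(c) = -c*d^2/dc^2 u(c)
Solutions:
 u(c) = C1 + C2/c^3


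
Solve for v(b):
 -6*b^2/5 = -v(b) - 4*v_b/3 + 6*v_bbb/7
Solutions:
 v(b) = C1*exp(-42^(1/3)*b*(4*42^(1/3)/(sqrt(3873) + 81)^(1/3) + (sqrt(3873) + 81)^(1/3))/36)*sin(14^(1/3)*3^(1/6)*b*(-3^(2/3)*(sqrt(3873) + 81)^(1/3) + 12*14^(1/3)/(sqrt(3873) + 81)^(1/3))/36) + C2*exp(-42^(1/3)*b*(4*42^(1/3)/(sqrt(3873) + 81)^(1/3) + (sqrt(3873) + 81)^(1/3))/36)*cos(14^(1/3)*3^(1/6)*b*(-3^(2/3)*(sqrt(3873) + 81)^(1/3) + 12*14^(1/3)/(sqrt(3873) + 81)^(1/3))/36) + C3*exp(42^(1/3)*b*(4*42^(1/3)/(sqrt(3873) + 81)^(1/3) + (sqrt(3873) + 81)^(1/3))/18) + 6*b^2/5 - 16*b/5 + 64/15


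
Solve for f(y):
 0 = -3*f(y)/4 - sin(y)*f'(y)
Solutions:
 f(y) = C1*(cos(y) + 1)^(3/8)/(cos(y) - 1)^(3/8)


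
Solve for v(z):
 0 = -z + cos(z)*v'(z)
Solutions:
 v(z) = C1 + Integral(z/cos(z), z)


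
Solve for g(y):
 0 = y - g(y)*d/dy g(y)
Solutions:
 g(y) = -sqrt(C1 + y^2)
 g(y) = sqrt(C1 + y^2)


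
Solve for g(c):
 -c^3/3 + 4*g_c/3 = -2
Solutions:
 g(c) = C1 + c^4/16 - 3*c/2


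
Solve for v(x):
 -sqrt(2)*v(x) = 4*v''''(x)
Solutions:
 v(x) = (C1*sin(2^(1/8)*x/2) + C2*cos(2^(1/8)*x/2))*exp(-2^(1/8)*x/2) + (C3*sin(2^(1/8)*x/2) + C4*cos(2^(1/8)*x/2))*exp(2^(1/8)*x/2)


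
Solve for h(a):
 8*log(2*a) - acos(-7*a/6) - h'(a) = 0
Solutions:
 h(a) = C1 + 8*a*log(a) - a*acos(-7*a/6) - 8*a + 8*a*log(2) - sqrt(36 - 49*a^2)/7


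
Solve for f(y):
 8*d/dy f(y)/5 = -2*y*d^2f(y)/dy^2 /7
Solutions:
 f(y) = C1 + C2/y^(23/5)


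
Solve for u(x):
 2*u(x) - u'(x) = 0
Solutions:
 u(x) = C1*exp(2*x)


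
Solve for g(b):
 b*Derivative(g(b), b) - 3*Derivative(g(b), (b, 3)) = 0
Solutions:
 g(b) = C1 + Integral(C2*airyai(3^(2/3)*b/3) + C3*airybi(3^(2/3)*b/3), b)


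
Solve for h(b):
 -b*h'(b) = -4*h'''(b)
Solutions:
 h(b) = C1 + Integral(C2*airyai(2^(1/3)*b/2) + C3*airybi(2^(1/3)*b/2), b)


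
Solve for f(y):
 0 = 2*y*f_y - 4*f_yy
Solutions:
 f(y) = C1 + C2*erfi(y/2)


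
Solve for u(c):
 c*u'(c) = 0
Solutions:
 u(c) = C1


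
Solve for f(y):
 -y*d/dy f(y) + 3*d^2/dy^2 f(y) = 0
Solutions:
 f(y) = C1 + C2*erfi(sqrt(6)*y/6)


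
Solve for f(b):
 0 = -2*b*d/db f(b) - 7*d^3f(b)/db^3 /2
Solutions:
 f(b) = C1 + Integral(C2*airyai(-14^(2/3)*b/7) + C3*airybi(-14^(2/3)*b/7), b)


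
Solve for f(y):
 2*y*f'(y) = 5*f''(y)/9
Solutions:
 f(y) = C1 + C2*erfi(3*sqrt(5)*y/5)


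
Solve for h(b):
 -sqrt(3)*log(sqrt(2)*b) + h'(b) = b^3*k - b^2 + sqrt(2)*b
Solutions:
 h(b) = C1 + b^4*k/4 - b^3/3 + sqrt(2)*b^2/2 + sqrt(3)*b*log(b) - sqrt(3)*b + sqrt(3)*b*log(2)/2


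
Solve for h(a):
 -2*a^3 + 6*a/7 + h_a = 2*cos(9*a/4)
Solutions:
 h(a) = C1 + a^4/2 - 3*a^2/7 + 8*sin(9*a/4)/9


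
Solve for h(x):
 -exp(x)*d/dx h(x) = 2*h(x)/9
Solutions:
 h(x) = C1*exp(2*exp(-x)/9)


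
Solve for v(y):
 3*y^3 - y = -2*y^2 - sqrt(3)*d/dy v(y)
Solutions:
 v(y) = C1 - sqrt(3)*y^4/4 - 2*sqrt(3)*y^3/9 + sqrt(3)*y^2/6


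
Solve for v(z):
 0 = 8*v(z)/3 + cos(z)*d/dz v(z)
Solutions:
 v(z) = C1*(sin(z) - 1)^(4/3)/(sin(z) + 1)^(4/3)


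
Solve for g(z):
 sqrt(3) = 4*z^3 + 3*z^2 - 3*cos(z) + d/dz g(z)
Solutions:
 g(z) = C1 - z^4 - z^3 + sqrt(3)*z + 3*sin(z)


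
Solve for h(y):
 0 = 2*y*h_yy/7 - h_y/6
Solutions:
 h(y) = C1 + C2*y^(19/12)


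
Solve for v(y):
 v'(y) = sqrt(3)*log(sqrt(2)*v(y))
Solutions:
 -2*sqrt(3)*Integral(1/(2*log(_y) + log(2)), (_y, v(y)))/3 = C1 - y


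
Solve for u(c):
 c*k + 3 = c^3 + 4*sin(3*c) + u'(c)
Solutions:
 u(c) = C1 - c^4/4 + c^2*k/2 + 3*c + 4*cos(3*c)/3


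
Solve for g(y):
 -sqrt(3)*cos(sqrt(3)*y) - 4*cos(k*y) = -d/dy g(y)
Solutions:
 g(y) = C1 + sin(sqrt(3)*y) + 4*sin(k*y)/k


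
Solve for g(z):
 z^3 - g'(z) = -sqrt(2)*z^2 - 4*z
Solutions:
 g(z) = C1 + z^4/4 + sqrt(2)*z^3/3 + 2*z^2


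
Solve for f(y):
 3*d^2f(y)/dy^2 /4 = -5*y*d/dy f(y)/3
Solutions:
 f(y) = C1 + C2*erf(sqrt(10)*y/3)


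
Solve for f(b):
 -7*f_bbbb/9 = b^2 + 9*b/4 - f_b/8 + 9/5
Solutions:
 f(b) = C1 + C4*exp(21^(2/3)*b/14) + 8*b^3/3 + 9*b^2 + 72*b/5 + (C2*sin(3*3^(1/6)*7^(2/3)*b/28) + C3*cos(3*3^(1/6)*7^(2/3)*b/28))*exp(-21^(2/3)*b/28)


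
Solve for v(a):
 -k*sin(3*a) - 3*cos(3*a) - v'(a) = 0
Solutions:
 v(a) = C1 + k*cos(3*a)/3 - sin(3*a)


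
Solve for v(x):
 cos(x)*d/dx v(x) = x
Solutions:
 v(x) = C1 + Integral(x/cos(x), x)


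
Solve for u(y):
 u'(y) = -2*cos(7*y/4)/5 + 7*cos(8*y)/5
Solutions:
 u(y) = C1 - 8*sin(7*y/4)/35 + 7*sin(8*y)/40


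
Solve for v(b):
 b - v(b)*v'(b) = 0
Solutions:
 v(b) = -sqrt(C1 + b^2)
 v(b) = sqrt(C1 + b^2)


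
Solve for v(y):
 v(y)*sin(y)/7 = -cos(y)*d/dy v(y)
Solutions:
 v(y) = C1*cos(y)^(1/7)


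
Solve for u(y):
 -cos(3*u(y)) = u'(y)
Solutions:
 u(y) = -asin((C1 + exp(6*y))/(C1 - exp(6*y)))/3 + pi/3
 u(y) = asin((C1 + exp(6*y))/(C1 - exp(6*y)))/3


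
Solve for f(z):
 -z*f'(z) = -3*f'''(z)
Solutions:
 f(z) = C1 + Integral(C2*airyai(3^(2/3)*z/3) + C3*airybi(3^(2/3)*z/3), z)


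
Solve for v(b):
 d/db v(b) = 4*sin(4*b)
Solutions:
 v(b) = C1 - cos(4*b)


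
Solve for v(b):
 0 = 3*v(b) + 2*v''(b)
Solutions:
 v(b) = C1*sin(sqrt(6)*b/2) + C2*cos(sqrt(6)*b/2)


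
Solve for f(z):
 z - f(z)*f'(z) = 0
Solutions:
 f(z) = -sqrt(C1 + z^2)
 f(z) = sqrt(C1 + z^2)


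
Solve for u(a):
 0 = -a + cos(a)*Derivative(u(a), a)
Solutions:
 u(a) = C1 + Integral(a/cos(a), a)


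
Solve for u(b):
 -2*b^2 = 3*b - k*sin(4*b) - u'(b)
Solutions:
 u(b) = C1 + 2*b^3/3 + 3*b^2/2 + k*cos(4*b)/4


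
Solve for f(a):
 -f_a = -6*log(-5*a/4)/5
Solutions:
 f(a) = C1 + 6*a*log(-a)/5 + 6*a*(-2*log(2) - 1 + log(5))/5


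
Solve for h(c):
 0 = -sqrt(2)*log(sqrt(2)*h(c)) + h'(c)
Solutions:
 -sqrt(2)*Integral(1/(2*log(_y) + log(2)), (_y, h(c))) = C1 - c


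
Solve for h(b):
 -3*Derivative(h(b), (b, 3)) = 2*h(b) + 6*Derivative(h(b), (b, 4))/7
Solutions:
 h(b) = C1*exp(b*(-21 + sqrt(3)*sqrt(128*7^(2/3)/(sqrt(165809) + 441)^(1/3) + 8*7^(1/3)*(sqrt(165809) + 441)^(1/3) + 147))/24)*sin(sqrt(6)*b*sqrt(-147 + 64*7^(2/3)/(sqrt(165809) + 441)^(1/3) + 4*7^(1/3)*(sqrt(165809) + 441)^(1/3) + 1029*sqrt(3)/sqrt(128*7^(2/3)/(sqrt(165809) + 441)^(1/3) + 8*7^(1/3)*(sqrt(165809) + 441)^(1/3) + 147))/24) + C2*exp(b*(-21 + sqrt(3)*sqrt(128*7^(2/3)/(sqrt(165809) + 441)^(1/3) + 8*7^(1/3)*(sqrt(165809) + 441)^(1/3) + 147))/24)*cos(sqrt(6)*b*sqrt(-147 + 64*7^(2/3)/(sqrt(165809) + 441)^(1/3) + 4*7^(1/3)*(sqrt(165809) + 441)^(1/3) + 1029*sqrt(3)/sqrt(128*7^(2/3)/(sqrt(165809) + 441)^(1/3) + 8*7^(1/3)*(sqrt(165809) + 441)^(1/3) + 147))/24) + C3*exp(-b*(21 + sqrt(6)*sqrt(-4*7^(1/3)*(sqrt(165809) + 441)^(1/3) - 64*7^(2/3)/(sqrt(165809) + 441)^(1/3) + 1029*sqrt(3)/sqrt(128*7^(2/3)/(sqrt(165809) + 441)^(1/3) + 8*7^(1/3)*(sqrt(165809) + 441)^(1/3) + 147) + 147) + sqrt(3)*sqrt(128*7^(2/3)/(sqrt(165809) + 441)^(1/3) + 8*7^(1/3)*(sqrt(165809) + 441)^(1/3) + 147))/24) + C4*exp(b*(-sqrt(3)*sqrt(128*7^(2/3)/(sqrt(165809) + 441)^(1/3) + 8*7^(1/3)*(sqrt(165809) + 441)^(1/3) + 147) - 21 + sqrt(6)*sqrt(-4*7^(1/3)*(sqrt(165809) + 441)^(1/3) - 64*7^(2/3)/(sqrt(165809) + 441)^(1/3) + 1029*sqrt(3)/sqrt(128*7^(2/3)/(sqrt(165809) + 441)^(1/3) + 8*7^(1/3)*(sqrt(165809) + 441)^(1/3) + 147) + 147))/24)


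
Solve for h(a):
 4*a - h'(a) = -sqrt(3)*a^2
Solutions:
 h(a) = C1 + sqrt(3)*a^3/3 + 2*a^2


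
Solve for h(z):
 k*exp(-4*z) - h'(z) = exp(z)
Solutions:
 h(z) = C1 - k*exp(-4*z)/4 - exp(z)


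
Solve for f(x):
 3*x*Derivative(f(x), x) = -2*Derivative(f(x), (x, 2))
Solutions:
 f(x) = C1 + C2*erf(sqrt(3)*x/2)


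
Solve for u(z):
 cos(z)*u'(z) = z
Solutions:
 u(z) = C1 + Integral(z/cos(z), z)


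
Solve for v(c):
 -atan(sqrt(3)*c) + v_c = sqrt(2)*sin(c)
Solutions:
 v(c) = C1 + c*atan(sqrt(3)*c) - sqrt(3)*log(3*c^2 + 1)/6 - sqrt(2)*cos(c)


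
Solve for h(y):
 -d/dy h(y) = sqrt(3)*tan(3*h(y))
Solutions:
 h(y) = -asin(C1*exp(-3*sqrt(3)*y))/3 + pi/3
 h(y) = asin(C1*exp(-3*sqrt(3)*y))/3


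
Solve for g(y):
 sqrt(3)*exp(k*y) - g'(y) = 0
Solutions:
 g(y) = C1 + sqrt(3)*exp(k*y)/k


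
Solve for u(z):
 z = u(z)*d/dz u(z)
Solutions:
 u(z) = -sqrt(C1 + z^2)
 u(z) = sqrt(C1 + z^2)


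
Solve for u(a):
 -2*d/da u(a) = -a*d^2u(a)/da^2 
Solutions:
 u(a) = C1 + C2*a^3


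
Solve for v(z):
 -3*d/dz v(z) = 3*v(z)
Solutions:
 v(z) = C1*exp(-z)


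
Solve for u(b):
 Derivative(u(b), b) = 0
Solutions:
 u(b) = C1


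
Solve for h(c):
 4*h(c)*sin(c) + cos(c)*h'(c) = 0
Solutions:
 h(c) = C1*cos(c)^4


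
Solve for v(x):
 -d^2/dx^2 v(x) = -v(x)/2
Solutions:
 v(x) = C1*exp(-sqrt(2)*x/2) + C2*exp(sqrt(2)*x/2)


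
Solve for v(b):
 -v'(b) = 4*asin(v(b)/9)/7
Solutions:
 Integral(1/asin(_y/9), (_y, v(b))) = C1 - 4*b/7


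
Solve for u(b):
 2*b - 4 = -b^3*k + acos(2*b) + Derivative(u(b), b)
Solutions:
 u(b) = C1 + b^4*k/4 + b^2 - b*acos(2*b) - 4*b + sqrt(1 - 4*b^2)/2


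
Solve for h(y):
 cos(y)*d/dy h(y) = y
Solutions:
 h(y) = C1 + Integral(y/cos(y), y)


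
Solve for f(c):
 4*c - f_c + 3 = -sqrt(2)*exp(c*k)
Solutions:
 f(c) = C1 + 2*c^2 + 3*c + sqrt(2)*exp(c*k)/k


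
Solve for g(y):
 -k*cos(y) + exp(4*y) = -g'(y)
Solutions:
 g(y) = C1 + k*sin(y) - exp(4*y)/4


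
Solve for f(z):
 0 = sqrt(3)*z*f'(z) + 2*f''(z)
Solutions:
 f(z) = C1 + C2*erf(3^(1/4)*z/2)


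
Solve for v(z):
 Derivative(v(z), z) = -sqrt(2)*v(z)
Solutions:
 v(z) = C1*exp(-sqrt(2)*z)


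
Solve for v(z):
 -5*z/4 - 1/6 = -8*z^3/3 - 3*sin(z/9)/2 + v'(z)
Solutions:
 v(z) = C1 + 2*z^4/3 - 5*z^2/8 - z/6 - 27*cos(z/9)/2


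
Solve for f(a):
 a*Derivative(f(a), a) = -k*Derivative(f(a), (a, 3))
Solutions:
 f(a) = C1 + Integral(C2*airyai(a*(-1/k)^(1/3)) + C3*airybi(a*(-1/k)^(1/3)), a)


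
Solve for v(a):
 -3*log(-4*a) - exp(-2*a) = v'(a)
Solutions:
 v(a) = C1 - 3*a*log(-a) + 3*a*(1 - 2*log(2)) + exp(-2*a)/2


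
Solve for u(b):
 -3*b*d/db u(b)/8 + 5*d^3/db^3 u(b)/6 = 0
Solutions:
 u(b) = C1 + Integral(C2*airyai(3^(2/3)*50^(1/3)*b/10) + C3*airybi(3^(2/3)*50^(1/3)*b/10), b)


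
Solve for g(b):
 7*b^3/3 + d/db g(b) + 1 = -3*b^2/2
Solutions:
 g(b) = C1 - 7*b^4/12 - b^3/2 - b


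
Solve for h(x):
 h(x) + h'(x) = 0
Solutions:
 h(x) = C1*exp(-x)


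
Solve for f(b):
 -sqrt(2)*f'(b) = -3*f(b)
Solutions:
 f(b) = C1*exp(3*sqrt(2)*b/2)


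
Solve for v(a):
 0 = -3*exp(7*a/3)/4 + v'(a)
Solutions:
 v(a) = C1 + 9*exp(7*a/3)/28


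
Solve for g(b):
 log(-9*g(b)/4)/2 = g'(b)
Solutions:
 -2*Integral(1/(log(-_y) - 2*log(2) + 2*log(3)), (_y, g(b))) = C1 - b


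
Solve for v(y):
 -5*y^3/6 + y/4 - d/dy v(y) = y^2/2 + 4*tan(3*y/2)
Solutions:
 v(y) = C1 - 5*y^4/24 - y^3/6 + y^2/8 + 8*log(cos(3*y/2))/3


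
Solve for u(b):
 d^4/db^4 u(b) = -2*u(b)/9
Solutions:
 u(b) = (C1*sin(2^(3/4)*sqrt(3)*b/6) + C2*cos(2^(3/4)*sqrt(3)*b/6))*exp(-2^(3/4)*sqrt(3)*b/6) + (C3*sin(2^(3/4)*sqrt(3)*b/6) + C4*cos(2^(3/4)*sqrt(3)*b/6))*exp(2^(3/4)*sqrt(3)*b/6)


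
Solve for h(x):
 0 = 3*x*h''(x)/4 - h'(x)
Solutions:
 h(x) = C1 + C2*x^(7/3)


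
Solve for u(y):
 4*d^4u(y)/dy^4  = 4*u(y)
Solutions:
 u(y) = C1*exp(-y) + C2*exp(y) + C3*sin(y) + C4*cos(y)


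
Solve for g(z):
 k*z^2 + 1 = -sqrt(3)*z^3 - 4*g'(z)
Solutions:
 g(z) = C1 - k*z^3/12 - sqrt(3)*z^4/16 - z/4


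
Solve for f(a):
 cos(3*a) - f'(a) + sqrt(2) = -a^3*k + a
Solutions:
 f(a) = C1 + a^4*k/4 - a^2/2 + sqrt(2)*a + sin(3*a)/3


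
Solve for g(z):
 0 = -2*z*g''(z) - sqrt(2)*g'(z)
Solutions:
 g(z) = C1 + C2*z^(1 - sqrt(2)/2)


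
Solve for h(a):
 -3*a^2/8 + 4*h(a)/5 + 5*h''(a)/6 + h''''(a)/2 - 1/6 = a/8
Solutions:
 h(a) = 15*a^2/32 + 5*a/32 + (C1*sin(10^(3/4)*a*cos(atan(sqrt(815)/25)/2)/5) + C2*cos(10^(3/4)*a*cos(atan(sqrt(815)/25)/2)/5))*exp(-10^(3/4)*a*sin(atan(sqrt(815)/25)/2)/5) + (C3*sin(10^(3/4)*a*cos(atan(sqrt(815)/25)/2)/5) + C4*cos(10^(3/4)*a*cos(atan(sqrt(815)/25)/2)/5))*exp(10^(3/4)*a*sin(atan(sqrt(815)/25)/2)/5) - 295/384


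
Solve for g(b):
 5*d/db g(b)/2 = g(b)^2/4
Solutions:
 g(b) = -10/(C1 + b)


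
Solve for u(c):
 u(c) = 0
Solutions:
 u(c) = 0


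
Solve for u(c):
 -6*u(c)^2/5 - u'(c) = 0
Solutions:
 u(c) = 5/(C1 + 6*c)


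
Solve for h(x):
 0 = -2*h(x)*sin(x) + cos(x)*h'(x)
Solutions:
 h(x) = C1/cos(x)^2


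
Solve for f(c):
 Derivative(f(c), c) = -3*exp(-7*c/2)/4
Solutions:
 f(c) = C1 + 3*exp(-7*c/2)/14


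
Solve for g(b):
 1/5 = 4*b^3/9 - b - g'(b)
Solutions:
 g(b) = C1 + b^4/9 - b^2/2 - b/5


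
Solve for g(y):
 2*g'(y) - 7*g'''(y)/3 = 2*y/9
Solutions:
 g(y) = C1 + C2*exp(-sqrt(42)*y/7) + C3*exp(sqrt(42)*y/7) + y^2/18


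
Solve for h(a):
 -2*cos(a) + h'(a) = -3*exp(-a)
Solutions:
 h(a) = C1 + 2*sin(a) + 3*exp(-a)


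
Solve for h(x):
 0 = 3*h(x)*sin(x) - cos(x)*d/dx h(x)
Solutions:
 h(x) = C1/cos(x)^3


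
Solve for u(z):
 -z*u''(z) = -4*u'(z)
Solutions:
 u(z) = C1 + C2*z^5


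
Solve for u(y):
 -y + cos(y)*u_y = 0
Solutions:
 u(y) = C1 + Integral(y/cos(y), y)


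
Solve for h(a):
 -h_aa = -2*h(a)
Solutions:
 h(a) = C1*exp(-sqrt(2)*a) + C2*exp(sqrt(2)*a)


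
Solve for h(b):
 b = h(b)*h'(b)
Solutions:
 h(b) = -sqrt(C1 + b^2)
 h(b) = sqrt(C1 + b^2)


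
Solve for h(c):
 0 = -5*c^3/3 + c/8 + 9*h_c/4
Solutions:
 h(c) = C1 + 5*c^4/27 - c^2/36


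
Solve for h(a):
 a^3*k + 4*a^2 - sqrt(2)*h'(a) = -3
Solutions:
 h(a) = C1 + sqrt(2)*a^4*k/8 + 2*sqrt(2)*a^3/3 + 3*sqrt(2)*a/2


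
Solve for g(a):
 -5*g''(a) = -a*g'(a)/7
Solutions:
 g(a) = C1 + C2*erfi(sqrt(70)*a/70)


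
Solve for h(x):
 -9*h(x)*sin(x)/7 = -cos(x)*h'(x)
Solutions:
 h(x) = C1/cos(x)^(9/7)


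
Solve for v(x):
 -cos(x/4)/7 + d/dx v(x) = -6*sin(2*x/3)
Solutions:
 v(x) = C1 + 4*sin(x/4)/7 + 9*cos(2*x/3)


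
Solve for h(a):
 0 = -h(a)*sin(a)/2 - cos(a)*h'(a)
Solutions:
 h(a) = C1*sqrt(cos(a))


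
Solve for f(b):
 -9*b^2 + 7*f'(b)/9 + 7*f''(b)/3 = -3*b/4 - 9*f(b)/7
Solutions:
 f(b) = 7*b^2 - 2933*b/324 + (C1*sin(sqrt(923)*b/42) + C2*cos(sqrt(923)*b/42))*exp(-b/6) - 523075/26244


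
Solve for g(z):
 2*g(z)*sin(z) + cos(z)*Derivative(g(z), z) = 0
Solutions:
 g(z) = C1*cos(z)^2


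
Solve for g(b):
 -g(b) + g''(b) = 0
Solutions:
 g(b) = C1*exp(-b) + C2*exp(b)


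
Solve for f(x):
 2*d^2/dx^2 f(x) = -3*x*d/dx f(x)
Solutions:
 f(x) = C1 + C2*erf(sqrt(3)*x/2)


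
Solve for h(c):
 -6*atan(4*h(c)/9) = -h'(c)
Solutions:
 Integral(1/atan(4*_y/9), (_y, h(c))) = C1 + 6*c


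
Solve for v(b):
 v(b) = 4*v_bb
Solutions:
 v(b) = C1*exp(-b/2) + C2*exp(b/2)


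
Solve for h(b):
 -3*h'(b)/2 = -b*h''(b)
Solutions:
 h(b) = C1 + C2*b^(5/2)


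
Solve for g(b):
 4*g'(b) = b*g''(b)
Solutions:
 g(b) = C1 + C2*b^5


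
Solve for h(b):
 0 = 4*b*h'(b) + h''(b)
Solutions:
 h(b) = C1 + C2*erf(sqrt(2)*b)


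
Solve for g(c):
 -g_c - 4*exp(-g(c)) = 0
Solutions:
 g(c) = log(C1 - 4*c)


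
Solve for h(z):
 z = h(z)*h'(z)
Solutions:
 h(z) = -sqrt(C1 + z^2)
 h(z) = sqrt(C1 + z^2)


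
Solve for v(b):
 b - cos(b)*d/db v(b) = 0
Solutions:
 v(b) = C1 + Integral(b/cos(b), b)


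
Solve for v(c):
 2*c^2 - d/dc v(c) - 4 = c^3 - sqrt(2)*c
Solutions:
 v(c) = C1 - c^4/4 + 2*c^3/3 + sqrt(2)*c^2/2 - 4*c


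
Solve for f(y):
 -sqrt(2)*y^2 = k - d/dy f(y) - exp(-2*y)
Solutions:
 f(y) = C1 + k*y + sqrt(2)*y^3/3 + exp(-2*y)/2


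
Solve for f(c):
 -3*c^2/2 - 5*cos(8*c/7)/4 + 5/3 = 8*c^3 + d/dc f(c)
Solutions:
 f(c) = C1 - 2*c^4 - c^3/2 + 5*c/3 - 35*sin(8*c/7)/32


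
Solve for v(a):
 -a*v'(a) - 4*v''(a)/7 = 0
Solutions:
 v(a) = C1 + C2*erf(sqrt(14)*a/4)


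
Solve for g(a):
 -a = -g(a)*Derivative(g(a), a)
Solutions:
 g(a) = -sqrt(C1 + a^2)
 g(a) = sqrt(C1 + a^2)


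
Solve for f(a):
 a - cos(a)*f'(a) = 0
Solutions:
 f(a) = C1 + Integral(a/cos(a), a)


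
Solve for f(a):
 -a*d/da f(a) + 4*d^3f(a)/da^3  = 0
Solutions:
 f(a) = C1 + Integral(C2*airyai(2^(1/3)*a/2) + C3*airybi(2^(1/3)*a/2), a)


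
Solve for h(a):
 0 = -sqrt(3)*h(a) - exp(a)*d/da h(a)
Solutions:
 h(a) = C1*exp(sqrt(3)*exp(-a))


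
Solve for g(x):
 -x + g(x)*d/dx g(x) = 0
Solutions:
 g(x) = -sqrt(C1 + x^2)
 g(x) = sqrt(C1 + x^2)


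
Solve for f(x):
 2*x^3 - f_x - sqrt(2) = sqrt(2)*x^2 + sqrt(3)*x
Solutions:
 f(x) = C1 + x^4/2 - sqrt(2)*x^3/3 - sqrt(3)*x^2/2 - sqrt(2)*x


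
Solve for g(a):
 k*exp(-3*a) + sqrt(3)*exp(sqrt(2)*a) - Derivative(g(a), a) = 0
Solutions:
 g(a) = C1 - k*exp(-3*a)/3 + sqrt(6)*exp(sqrt(2)*a)/2


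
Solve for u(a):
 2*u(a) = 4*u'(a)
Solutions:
 u(a) = C1*exp(a/2)


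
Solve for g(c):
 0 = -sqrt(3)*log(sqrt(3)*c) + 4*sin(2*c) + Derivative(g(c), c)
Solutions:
 g(c) = C1 + sqrt(3)*c*(log(c) - 1) + sqrt(3)*c*log(3)/2 + 2*cos(2*c)


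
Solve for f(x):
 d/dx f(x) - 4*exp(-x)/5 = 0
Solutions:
 f(x) = C1 - 4*exp(-x)/5


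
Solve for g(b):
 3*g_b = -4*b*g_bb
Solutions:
 g(b) = C1 + C2*b^(1/4)


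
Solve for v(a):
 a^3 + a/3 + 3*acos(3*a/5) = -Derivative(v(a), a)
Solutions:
 v(a) = C1 - a^4/4 - a^2/6 - 3*a*acos(3*a/5) + sqrt(25 - 9*a^2)


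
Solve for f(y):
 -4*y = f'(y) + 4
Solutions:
 f(y) = C1 - 2*y^2 - 4*y


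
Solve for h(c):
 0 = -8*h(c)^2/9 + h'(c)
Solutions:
 h(c) = -9/(C1 + 8*c)


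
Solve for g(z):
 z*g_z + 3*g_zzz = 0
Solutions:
 g(z) = C1 + Integral(C2*airyai(-3^(2/3)*z/3) + C3*airybi(-3^(2/3)*z/3), z)


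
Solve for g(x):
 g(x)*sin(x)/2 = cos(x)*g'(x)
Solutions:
 g(x) = C1/sqrt(cos(x))


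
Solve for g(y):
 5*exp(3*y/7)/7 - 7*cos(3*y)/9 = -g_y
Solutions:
 g(y) = C1 - 5*exp(3*y/7)/3 + 7*sin(3*y)/27


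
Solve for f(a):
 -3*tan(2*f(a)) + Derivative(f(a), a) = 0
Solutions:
 f(a) = -asin(C1*exp(6*a))/2 + pi/2
 f(a) = asin(C1*exp(6*a))/2


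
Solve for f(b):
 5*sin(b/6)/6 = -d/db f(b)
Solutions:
 f(b) = C1 + 5*cos(b/6)


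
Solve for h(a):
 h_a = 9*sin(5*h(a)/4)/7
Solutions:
 -9*a/7 + 2*log(cos(5*h(a)/4) - 1)/5 - 2*log(cos(5*h(a)/4) + 1)/5 = C1


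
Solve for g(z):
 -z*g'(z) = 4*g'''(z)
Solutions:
 g(z) = C1 + Integral(C2*airyai(-2^(1/3)*z/2) + C3*airybi(-2^(1/3)*z/2), z)


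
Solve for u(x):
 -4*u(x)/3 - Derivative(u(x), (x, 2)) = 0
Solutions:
 u(x) = C1*sin(2*sqrt(3)*x/3) + C2*cos(2*sqrt(3)*x/3)


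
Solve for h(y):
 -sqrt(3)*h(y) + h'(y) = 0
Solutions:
 h(y) = C1*exp(sqrt(3)*y)


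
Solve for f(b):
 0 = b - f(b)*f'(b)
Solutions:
 f(b) = -sqrt(C1 + b^2)
 f(b) = sqrt(C1 + b^2)


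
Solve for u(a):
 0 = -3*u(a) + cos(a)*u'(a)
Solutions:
 u(a) = C1*(sin(a) + 1)^(3/2)/(sin(a) - 1)^(3/2)


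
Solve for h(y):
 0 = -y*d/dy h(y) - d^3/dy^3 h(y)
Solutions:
 h(y) = C1 + Integral(C2*airyai(-y) + C3*airybi(-y), y)


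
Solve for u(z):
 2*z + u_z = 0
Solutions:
 u(z) = C1 - z^2


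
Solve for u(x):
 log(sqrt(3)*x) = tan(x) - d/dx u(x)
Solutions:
 u(x) = C1 - x*log(x) - x*log(3)/2 + x - log(cos(x))


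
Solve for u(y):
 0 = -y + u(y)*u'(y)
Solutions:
 u(y) = -sqrt(C1 + y^2)
 u(y) = sqrt(C1 + y^2)


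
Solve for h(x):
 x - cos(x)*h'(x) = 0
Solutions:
 h(x) = C1 + Integral(x/cos(x), x)


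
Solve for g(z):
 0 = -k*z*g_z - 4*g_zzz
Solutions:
 g(z) = C1 + Integral(C2*airyai(2^(1/3)*z*(-k)^(1/3)/2) + C3*airybi(2^(1/3)*z*(-k)^(1/3)/2), z)


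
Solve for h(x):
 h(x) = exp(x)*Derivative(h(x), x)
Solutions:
 h(x) = C1*exp(-exp(-x))


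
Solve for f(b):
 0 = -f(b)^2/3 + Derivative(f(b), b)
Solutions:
 f(b) = -3/(C1 + b)


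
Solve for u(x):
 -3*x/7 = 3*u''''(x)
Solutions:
 u(x) = C1 + C2*x + C3*x^2 + C4*x^3 - x^5/840


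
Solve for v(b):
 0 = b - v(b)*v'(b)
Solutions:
 v(b) = -sqrt(C1 + b^2)
 v(b) = sqrt(C1 + b^2)


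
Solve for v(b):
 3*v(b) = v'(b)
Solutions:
 v(b) = C1*exp(3*b)


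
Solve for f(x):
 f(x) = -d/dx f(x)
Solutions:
 f(x) = C1*exp(-x)


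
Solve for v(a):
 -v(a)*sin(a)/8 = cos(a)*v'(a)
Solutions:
 v(a) = C1*cos(a)^(1/8)


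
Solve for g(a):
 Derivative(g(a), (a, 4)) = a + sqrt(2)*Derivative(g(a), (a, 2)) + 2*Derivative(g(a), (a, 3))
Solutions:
 g(a) = C1 + C2*a + C3*exp(a*(1 - sqrt(1 + sqrt(2)))) + C4*exp(a*(1 + sqrt(1 + sqrt(2)))) - sqrt(2)*a^3/12 + a^2/2


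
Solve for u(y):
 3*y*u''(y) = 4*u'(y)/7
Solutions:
 u(y) = C1 + C2*y^(25/21)


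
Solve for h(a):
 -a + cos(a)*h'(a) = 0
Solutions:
 h(a) = C1 + Integral(a/cos(a), a)


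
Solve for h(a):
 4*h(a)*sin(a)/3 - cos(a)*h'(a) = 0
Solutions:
 h(a) = C1/cos(a)^(4/3)


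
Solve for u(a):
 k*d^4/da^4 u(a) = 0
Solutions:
 u(a) = C1 + C2*a + C3*a^2 + C4*a^3


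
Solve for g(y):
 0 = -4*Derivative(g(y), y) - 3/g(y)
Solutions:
 g(y) = -sqrt(C1 - 6*y)/2
 g(y) = sqrt(C1 - 6*y)/2


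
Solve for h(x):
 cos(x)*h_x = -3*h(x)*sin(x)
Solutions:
 h(x) = C1*cos(x)^3


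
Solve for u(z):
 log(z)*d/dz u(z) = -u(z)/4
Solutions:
 u(z) = C1*exp(-li(z)/4)


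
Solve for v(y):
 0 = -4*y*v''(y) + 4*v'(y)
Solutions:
 v(y) = C1 + C2*y^2


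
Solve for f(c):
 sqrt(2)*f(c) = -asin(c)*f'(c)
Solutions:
 f(c) = C1*exp(-sqrt(2)*Integral(1/asin(c), c))


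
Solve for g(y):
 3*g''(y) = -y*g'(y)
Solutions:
 g(y) = C1 + C2*erf(sqrt(6)*y/6)


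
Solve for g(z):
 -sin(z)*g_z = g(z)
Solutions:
 g(z) = C1*sqrt(cos(z) + 1)/sqrt(cos(z) - 1)


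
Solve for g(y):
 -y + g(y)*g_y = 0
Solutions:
 g(y) = -sqrt(C1 + y^2)
 g(y) = sqrt(C1 + y^2)


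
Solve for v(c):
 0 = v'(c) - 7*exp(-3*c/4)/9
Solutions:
 v(c) = C1 - 28*exp(-3*c/4)/27


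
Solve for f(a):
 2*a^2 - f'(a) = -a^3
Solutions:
 f(a) = C1 + a^4/4 + 2*a^3/3


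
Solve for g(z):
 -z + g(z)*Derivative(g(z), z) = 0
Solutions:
 g(z) = -sqrt(C1 + z^2)
 g(z) = sqrt(C1 + z^2)


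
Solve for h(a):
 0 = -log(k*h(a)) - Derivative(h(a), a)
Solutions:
 li(k*h(a))/k = C1 - a


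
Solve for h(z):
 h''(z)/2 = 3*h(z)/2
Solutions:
 h(z) = C1*exp(-sqrt(3)*z) + C2*exp(sqrt(3)*z)


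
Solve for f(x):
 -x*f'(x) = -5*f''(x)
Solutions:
 f(x) = C1 + C2*erfi(sqrt(10)*x/10)


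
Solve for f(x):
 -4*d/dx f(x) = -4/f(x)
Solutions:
 f(x) = -sqrt(C1 + 2*x)
 f(x) = sqrt(C1 + 2*x)


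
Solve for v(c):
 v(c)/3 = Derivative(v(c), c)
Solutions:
 v(c) = C1*exp(c/3)


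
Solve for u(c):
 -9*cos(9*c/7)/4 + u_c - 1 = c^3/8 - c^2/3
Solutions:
 u(c) = C1 + c^4/32 - c^3/9 + c + 7*sin(9*c/7)/4


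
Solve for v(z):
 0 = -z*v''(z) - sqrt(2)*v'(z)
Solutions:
 v(z) = C1 + C2*z^(1 - sqrt(2))


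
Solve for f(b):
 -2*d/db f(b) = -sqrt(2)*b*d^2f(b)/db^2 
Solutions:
 f(b) = C1 + C2*b^(1 + sqrt(2))


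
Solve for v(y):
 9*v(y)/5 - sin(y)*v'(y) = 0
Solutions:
 v(y) = C1*(cos(y) - 1)^(9/10)/(cos(y) + 1)^(9/10)


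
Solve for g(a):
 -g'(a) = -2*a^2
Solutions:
 g(a) = C1 + 2*a^3/3


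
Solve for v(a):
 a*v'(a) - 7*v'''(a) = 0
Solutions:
 v(a) = C1 + Integral(C2*airyai(7^(2/3)*a/7) + C3*airybi(7^(2/3)*a/7), a)


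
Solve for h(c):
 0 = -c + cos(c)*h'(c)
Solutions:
 h(c) = C1 + Integral(c/cos(c), c)


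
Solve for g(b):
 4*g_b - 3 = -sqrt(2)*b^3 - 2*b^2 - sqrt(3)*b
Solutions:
 g(b) = C1 - sqrt(2)*b^4/16 - b^3/6 - sqrt(3)*b^2/8 + 3*b/4


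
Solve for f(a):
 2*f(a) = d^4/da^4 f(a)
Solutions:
 f(a) = C1*exp(-2^(1/4)*a) + C2*exp(2^(1/4)*a) + C3*sin(2^(1/4)*a) + C4*cos(2^(1/4)*a)


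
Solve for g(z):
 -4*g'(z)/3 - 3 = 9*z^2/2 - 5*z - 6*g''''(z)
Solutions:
 g(z) = C1 + C4*exp(6^(1/3)*z/3) - 9*z^3/8 + 15*z^2/8 - 9*z/4 + (C2*sin(2^(1/3)*3^(5/6)*z/6) + C3*cos(2^(1/3)*3^(5/6)*z/6))*exp(-6^(1/3)*z/6)


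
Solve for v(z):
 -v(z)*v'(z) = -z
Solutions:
 v(z) = -sqrt(C1 + z^2)
 v(z) = sqrt(C1 + z^2)


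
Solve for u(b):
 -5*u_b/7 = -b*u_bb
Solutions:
 u(b) = C1 + C2*b^(12/7)


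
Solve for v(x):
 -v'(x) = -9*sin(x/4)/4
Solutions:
 v(x) = C1 - 9*cos(x/4)


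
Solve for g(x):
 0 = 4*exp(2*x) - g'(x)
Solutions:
 g(x) = C1 + 2*exp(2*x)


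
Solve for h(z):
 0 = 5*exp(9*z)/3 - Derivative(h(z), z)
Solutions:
 h(z) = C1 + 5*exp(9*z)/27


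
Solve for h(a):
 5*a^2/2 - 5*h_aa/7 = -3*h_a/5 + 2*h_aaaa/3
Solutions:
 h(a) = C1 + C2*exp(-a*(-25*980^(1/3)/(441 + sqrt(238231))^(1/3) + 350^(1/3)*(441 + sqrt(238231))^(1/3))/140)*sin(sqrt(3)*a*(25*980^(1/3)/(441 + sqrt(238231))^(1/3) + 350^(1/3)*(441 + sqrt(238231))^(1/3))/140) + C3*exp(-a*(-25*980^(1/3)/(441 + sqrt(238231))^(1/3) + 350^(1/3)*(441 + sqrt(238231))^(1/3))/140)*cos(sqrt(3)*a*(25*980^(1/3)/(441 + sqrt(238231))^(1/3) + 350^(1/3)*(441 + sqrt(238231))^(1/3))/140) + C4*exp(a*(-25*980^(1/3)/(441 + sqrt(238231))^(1/3) + 350^(1/3)*(441 + sqrt(238231))^(1/3))/70) - 25*a^3/18 - 625*a^2/126 - 15625*a/1323


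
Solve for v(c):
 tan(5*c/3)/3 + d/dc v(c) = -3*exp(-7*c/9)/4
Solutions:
 v(c) = C1 - log(tan(5*c/3)^2 + 1)/10 + 27*exp(-7*c/9)/28


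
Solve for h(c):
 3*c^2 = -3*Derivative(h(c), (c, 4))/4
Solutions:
 h(c) = C1 + C2*c + C3*c^2 + C4*c^3 - c^6/90


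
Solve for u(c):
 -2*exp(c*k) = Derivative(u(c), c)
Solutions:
 u(c) = C1 - 2*exp(c*k)/k


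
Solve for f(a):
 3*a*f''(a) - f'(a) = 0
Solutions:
 f(a) = C1 + C2*a^(4/3)


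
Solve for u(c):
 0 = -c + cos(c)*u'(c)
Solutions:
 u(c) = C1 + Integral(c/cos(c), c)


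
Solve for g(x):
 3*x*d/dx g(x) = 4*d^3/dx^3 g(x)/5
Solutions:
 g(x) = C1 + Integral(C2*airyai(30^(1/3)*x/2) + C3*airybi(30^(1/3)*x/2), x)


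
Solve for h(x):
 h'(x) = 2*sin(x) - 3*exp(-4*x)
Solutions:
 h(x) = C1 - 2*cos(x) + 3*exp(-4*x)/4


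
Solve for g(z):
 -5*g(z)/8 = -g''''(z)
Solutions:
 g(z) = C1*exp(-10^(1/4)*z/2) + C2*exp(10^(1/4)*z/2) + C3*sin(10^(1/4)*z/2) + C4*cos(10^(1/4)*z/2)


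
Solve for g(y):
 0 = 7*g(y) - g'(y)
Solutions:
 g(y) = C1*exp(7*y)


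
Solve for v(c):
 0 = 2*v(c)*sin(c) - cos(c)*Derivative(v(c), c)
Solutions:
 v(c) = C1/cos(c)^2


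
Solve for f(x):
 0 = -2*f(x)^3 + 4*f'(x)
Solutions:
 f(x) = -sqrt(-1/(C1 + x))
 f(x) = sqrt(-1/(C1 + x))


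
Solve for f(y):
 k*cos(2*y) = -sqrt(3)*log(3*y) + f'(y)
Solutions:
 f(y) = C1 + k*sin(2*y)/2 + sqrt(3)*y*(log(y) - 1) + sqrt(3)*y*log(3)


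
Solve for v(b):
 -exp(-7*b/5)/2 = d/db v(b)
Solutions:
 v(b) = C1 + 5*exp(-7*b/5)/14


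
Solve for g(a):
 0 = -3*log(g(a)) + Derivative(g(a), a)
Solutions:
 li(g(a)) = C1 + 3*a


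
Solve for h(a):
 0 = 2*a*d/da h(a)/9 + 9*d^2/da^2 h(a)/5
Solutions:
 h(a) = C1 + C2*erf(sqrt(5)*a/9)


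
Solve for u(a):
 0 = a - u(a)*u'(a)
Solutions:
 u(a) = -sqrt(C1 + a^2)
 u(a) = sqrt(C1 + a^2)


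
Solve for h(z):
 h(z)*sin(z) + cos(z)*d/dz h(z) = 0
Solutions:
 h(z) = C1*cos(z)


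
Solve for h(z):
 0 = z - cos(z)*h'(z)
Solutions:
 h(z) = C1 + Integral(z/cos(z), z)


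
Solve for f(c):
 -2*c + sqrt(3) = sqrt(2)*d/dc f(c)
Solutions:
 f(c) = C1 - sqrt(2)*c^2/2 + sqrt(6)*c/2


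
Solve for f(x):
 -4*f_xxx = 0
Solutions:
 f(x) = C1 + C2*x + C3*x^2


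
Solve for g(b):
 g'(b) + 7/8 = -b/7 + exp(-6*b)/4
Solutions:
 g(b) = C1 - b^2/14 - 7*b/8 - exp(-6*b)/24


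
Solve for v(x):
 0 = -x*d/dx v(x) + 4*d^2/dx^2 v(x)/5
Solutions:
 v(x) = C1 + C2*erfi(sqrt(10)*x/4)


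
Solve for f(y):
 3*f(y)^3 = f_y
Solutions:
 f(y) = -sqrt(2)*sqrt(-1/(C1 + 3*y))/2
 f(y) = sqrt(2)*sqrt(-1/(C1 + 3*y))/2


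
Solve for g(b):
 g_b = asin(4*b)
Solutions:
 g(b) = C1 + b*asin(4*b) + sqrt(1 - 16*b^2)/4


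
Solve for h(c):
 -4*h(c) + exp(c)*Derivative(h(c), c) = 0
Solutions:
 h(c) = C1*exp(-4*exp(-c))


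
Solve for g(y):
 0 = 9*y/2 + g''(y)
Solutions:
 g(y) = C1 + C2*y - 3*y^3/4


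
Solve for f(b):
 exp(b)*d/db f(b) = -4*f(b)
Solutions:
 f(b) = C1*exp(4*exp(-b))


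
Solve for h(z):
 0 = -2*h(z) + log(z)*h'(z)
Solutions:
 h(z) = C1*exp(2*li(z))


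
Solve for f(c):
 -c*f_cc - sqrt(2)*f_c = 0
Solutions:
 f(c) = C1 + C2*c^(1 - sqrt(2))


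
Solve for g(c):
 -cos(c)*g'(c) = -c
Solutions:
 g(c) = C1 + Integral(c/cos(c), c)


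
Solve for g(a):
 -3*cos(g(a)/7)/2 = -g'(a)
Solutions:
 -3*a/2 - 7*log(sin(g(a)/7) - 1)/2 + 7*log(sin(g(a)/7) + 1)/2 = C1


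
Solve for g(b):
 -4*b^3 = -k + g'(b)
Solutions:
 g(b) = C1 - b^4 + b*k


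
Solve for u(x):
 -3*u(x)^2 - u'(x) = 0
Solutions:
 u(x) = 1/(C1 + 3*x)


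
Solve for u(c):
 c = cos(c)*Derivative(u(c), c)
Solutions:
 u(c) = C1 + Integral(c/cos(c), c)


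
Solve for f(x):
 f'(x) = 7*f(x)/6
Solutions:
 f(x) = C1*exp(7*x/6)


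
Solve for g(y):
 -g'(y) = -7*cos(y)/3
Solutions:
 g(y) = C1 + 7*sin(y)/3


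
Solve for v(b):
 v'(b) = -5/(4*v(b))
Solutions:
 v(b) = -sqrt(C1 - 10*b)/2
 v(b) = sqrt(C1 - 10*b)/2


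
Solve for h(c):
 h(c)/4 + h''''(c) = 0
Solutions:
 h(c) = (C1*sin(c/2) + C2*cos(c/2))*exp(-c/2) + (C3*sin(c/2) + C4*cos(c/2))*exp(c/2)


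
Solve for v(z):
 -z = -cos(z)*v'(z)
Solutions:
 v(z) = C1 + Integral(z/cos(z), z)


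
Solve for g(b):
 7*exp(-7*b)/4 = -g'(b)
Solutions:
 g(b) = C1 + exp(-7*b)/4


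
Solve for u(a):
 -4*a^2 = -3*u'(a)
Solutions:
 u(a) = C1 + 4*a^3/9


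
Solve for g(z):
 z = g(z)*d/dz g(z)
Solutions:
 g(z) = -sqrt(C1 + z^2)
 g(z) = sqrt(C1 + z^2)


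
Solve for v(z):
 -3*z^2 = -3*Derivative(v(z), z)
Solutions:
 v(z) = C1 + z^3/3


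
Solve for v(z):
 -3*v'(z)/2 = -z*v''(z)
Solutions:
 v(z) = C1 + C2*z^(5/2)


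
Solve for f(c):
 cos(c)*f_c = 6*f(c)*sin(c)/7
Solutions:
 f(c) = C1/cos(c)^(6/7)


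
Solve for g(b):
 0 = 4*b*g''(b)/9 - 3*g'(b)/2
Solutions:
 g(b) = C1 + C2*b^(35/8)


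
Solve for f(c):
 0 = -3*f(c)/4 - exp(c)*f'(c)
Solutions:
 f(c) = C1*exp(3*exp(-c)/4)


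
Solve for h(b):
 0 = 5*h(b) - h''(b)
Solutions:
 h(b) = C1*exp(-sqrt(5)*b) + C2*exp(sqrt(5)*b)


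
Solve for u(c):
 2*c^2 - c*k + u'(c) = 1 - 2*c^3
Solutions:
 u(c) = C1 - c^4/2 - 2*c^3/3 + c^2*k/2 + c


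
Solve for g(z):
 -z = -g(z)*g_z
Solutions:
 g(z) = -sqrt(C1 + z^2)
 g(z) = sqrt(C1 + z^2)


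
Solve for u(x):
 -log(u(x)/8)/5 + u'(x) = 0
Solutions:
 5*Integral(1/(-log(_y) + 3*log(2)), (_y, u(x))) = C1 - x


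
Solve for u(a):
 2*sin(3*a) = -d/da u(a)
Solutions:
 u(a) = C1 + 2*cos(3*a)/3


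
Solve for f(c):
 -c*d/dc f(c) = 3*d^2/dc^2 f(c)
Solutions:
 f(c) = C1 + C2*erf(sqrt(6)*c/6)


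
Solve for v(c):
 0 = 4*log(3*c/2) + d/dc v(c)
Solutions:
 v(c) = C1 - 4*c*log(c) + c*log(16/81) + 4*c


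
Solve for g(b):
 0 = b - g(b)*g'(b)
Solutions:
 g(b) = -sqrt(C1 + b^2)
 g(b) = sqrt(C1 + b^2)


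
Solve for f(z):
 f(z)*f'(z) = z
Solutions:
 f(z) = -sqrt(C1 + z^2)
 f(z) = sqrt(C1 + z^2)


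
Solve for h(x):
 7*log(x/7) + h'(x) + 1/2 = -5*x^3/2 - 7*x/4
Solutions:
 h(x) = C1 - 5*x^4/8 - 7*x^2/8 - 7*x*log(x) + 13*x/2 + 7*x*log(7)


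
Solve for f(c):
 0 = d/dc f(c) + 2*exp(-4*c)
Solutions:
 f(c) = C1 + exp(-4*c)/2


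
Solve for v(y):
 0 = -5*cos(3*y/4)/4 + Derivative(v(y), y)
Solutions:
 v(y) = C1 + 5*sin(3*y/4)/3


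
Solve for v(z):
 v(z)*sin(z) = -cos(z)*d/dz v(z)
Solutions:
 v(z) = C1*cos(z)


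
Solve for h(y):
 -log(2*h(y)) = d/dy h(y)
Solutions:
 Integral(1/(log(_y) + log(2)), (_y, h(y))) = C1 - y


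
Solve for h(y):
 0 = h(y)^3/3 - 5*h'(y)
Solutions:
 h(y) = -sqrt(30)*sqrt(-1/(C1 + y))/2
 h(y) = sqrt(30)*sqrt(-1/(C1 + y))/2


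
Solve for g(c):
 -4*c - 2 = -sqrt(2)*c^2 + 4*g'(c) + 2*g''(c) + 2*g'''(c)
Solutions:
 g(c) = C1 + sqrt(2)*c^3/12 - c^2/2 - sqrt(2)*c^2/8 - sqrt(2)*c/8 + (C2*sin(sqrt(7)*c/2) + C3*cos(sqrt(7)*c/2))*exp(-c/2)


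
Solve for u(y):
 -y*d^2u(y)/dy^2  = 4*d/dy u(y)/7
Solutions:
 u(y) = C1 + C2*y^(3/7)


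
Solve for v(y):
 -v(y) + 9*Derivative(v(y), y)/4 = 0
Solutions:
 v(y) = C1*exp(4*y/9)


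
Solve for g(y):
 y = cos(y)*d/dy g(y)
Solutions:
 g(y) = C1 + Integral(y/cos(y), y)


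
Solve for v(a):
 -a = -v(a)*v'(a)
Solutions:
 v(a) = -sqrt(C1 + a^2)
 v(a) = sqrt(C1 + a^2)


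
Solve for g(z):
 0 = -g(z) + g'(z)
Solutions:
 g(z) = C1*exp(z)


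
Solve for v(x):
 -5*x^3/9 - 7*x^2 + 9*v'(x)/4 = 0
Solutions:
 v(x) = C1 + 5*x^4/81 + 28*x^3/27


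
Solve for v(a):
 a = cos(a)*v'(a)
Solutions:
 v(a) = C1 + Integral(a/cos(a), a)


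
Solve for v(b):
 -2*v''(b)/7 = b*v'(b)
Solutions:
 v(b) = C1 + C2*erf(sqrt(7)*b/2)


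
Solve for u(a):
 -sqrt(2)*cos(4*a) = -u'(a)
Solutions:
 u(a) = C1 + sqrt(2)*sin(4*a)/4


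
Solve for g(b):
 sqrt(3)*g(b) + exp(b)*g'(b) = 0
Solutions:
 g(b) = C1*exp(sqrt(3)*exp(-b))


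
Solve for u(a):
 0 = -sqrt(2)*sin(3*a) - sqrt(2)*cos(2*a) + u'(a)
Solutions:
 u(a) = C1 + sqrt(2)*sin(2*a)/2 - sqrt(2)*cos(3*a)/3


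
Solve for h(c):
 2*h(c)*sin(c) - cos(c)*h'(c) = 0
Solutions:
 h(c) = C1/cos(c)^2


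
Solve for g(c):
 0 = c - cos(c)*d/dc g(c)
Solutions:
 g(c) = C1 + Integral(c/cos(c), c)


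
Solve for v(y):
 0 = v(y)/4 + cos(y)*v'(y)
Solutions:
 v(y) = C1*(sin(y) - 1)^(1/8)/(sin(y) + 1)^(1/8)


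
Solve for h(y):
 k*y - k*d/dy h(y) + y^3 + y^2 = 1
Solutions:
 h(y) = C1 + y^2/2 + y^4/(4*k) + y^3/(3*k) - y/k


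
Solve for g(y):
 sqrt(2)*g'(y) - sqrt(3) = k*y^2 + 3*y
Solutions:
 g(y) = C1 + sqrt(2)*k*y^3/6 + 3*sqrt(2)*y^2/4 + sqrt(6)*y/2


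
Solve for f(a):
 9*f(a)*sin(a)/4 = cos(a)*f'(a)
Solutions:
 f(a) = C1/cos(a)^(9/4)


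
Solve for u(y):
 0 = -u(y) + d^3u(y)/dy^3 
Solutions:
 u(y) = C3*exp(y) + (C1*sin(sqrt(3)*y/2) + C2*cos(sqrt(3)*y/2))*exp(-y/2)


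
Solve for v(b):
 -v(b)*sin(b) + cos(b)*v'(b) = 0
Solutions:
 v(b) = C1/cos(b)


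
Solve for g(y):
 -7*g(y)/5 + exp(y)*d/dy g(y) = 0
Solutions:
 g(y) = C1*exp(-7*exp(-y)/5)


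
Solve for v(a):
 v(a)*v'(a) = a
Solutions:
 v(a) = -sqrt(C1 + a^2)
 v(a) = sqrt(C1 + a^2)


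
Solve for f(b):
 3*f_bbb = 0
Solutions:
 f(b) = C1 + C2*b + C3*b^2


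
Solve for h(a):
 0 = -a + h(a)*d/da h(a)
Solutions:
 h(a) = -sqrt(C1 + a^2)
 h(a) = sqrt(C1 + a^2)


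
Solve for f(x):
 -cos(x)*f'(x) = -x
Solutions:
 f(x) = C1 + Integral(x/cos(x), x)


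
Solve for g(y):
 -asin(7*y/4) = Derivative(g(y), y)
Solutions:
 g(y) = C1 - y*asin(7*y/4) - sqrt(16 - 49*y^2)/7


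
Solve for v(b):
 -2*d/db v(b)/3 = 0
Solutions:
 v(b) = C1


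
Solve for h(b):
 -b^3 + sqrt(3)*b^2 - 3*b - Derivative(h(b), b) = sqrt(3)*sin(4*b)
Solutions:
 h(b) = C1 - b^4/4 + sqrt(3)*b^3/3 - 3*b^2/2 + sqrt(3)*cos(4*b)/4


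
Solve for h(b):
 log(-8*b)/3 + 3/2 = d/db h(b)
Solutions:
 h(b) = C1 + b*log(-b)/3 + b*(log(2) + 7/6)


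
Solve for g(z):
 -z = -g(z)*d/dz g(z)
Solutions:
 g(z) = -sqrt(C1 + z^2)
 g(z) = sqrt(C1 + z^2)


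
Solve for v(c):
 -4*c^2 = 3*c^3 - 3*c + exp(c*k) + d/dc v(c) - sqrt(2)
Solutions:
 v(c) = C1 - 3*c^4/4 - 4*c^3/3 + 3*c^2/2 + sqrt(2)*c - exp(c*k)/k
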